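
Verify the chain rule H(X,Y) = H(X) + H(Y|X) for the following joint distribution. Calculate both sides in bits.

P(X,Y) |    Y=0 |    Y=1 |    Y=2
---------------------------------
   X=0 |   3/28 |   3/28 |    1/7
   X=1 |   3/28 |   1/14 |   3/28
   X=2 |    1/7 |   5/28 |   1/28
H(X,Y) = 3.0706, H(X) = 1.5774, H(Y|X) = 1.4932 (all in bits)

Chain rule: H(X,Y) = H(X) + H(Y|X)

Left side — joint entropy directly:
H(X,Y) = -Σ p(x,y) log p(x,y) = 3.0706 bits

Right side — compute H(Y|X) from the conditional distributions:
P(X) = (5/14, 2/7, 5/14), so H(X) = 1.5774 bits
H(Y|X) = Σ_x P(X=x) · H(Y|X=x):
  P(Y|X=0) = (3/10, 3/10, 2/5), H(Y|X=0) = 1.5710, weight P(X=0) = 5/14
  P(Y|X=1) = (3/8, 1/4, 3/8), H(Y|X=1) = 1.5613, weight P(X=1) = 2/7
  P(Y|X=2) = (2/5, 1/2, 1/10), H(Y|X=2) = 1.3610, weight P(X=2) = 5/14
H(Y|X) = 1.4932 bits

H(X) + H(Y|X) = 1.5774 + 1.4932 = 3.0706 bits

Both sides equal 3.0706 bits. ✓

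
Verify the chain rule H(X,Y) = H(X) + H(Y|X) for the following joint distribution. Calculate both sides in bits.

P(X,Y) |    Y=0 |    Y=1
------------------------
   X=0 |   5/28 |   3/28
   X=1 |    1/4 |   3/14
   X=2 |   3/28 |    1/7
H(X,Y) = 2.5116, H(X) = 1.5303, H(Y|X) = 0.9813 (all in bits)

Chain rule: H(X,Y) = H(X) + H(Y|X)

Left side — joint entropy directly:
H(X,Y) = -Σ p(x,y) log p(x,y) = 2.5116 bits

Right side — compute H(Y|X) from the conditional distributions:
P(X) = (2/7, 13/28, 1/4), so H(X) = 1.5303 bits
H(Y|X) = Σ_x P(X=x) · H(Y|X=x):
  P(Y|X=0) = (5/8, 3/8), H(Y|X=0) = 0.9544, weight P(X=0) = 2/7
  P(Y|X=1) = (7/13, 6/13), H(Y|X=1) = 0.9957, weight P(X=1) = 13/28
  P(Y|X=2) = (3/7, 4/7), H(Y|X=2) = 0.9852, weight P(X=2) = 1/4
H(Y|X) = 0.9813 bits

H(X) + H(Y|X) = 1.5303 + 0.9813 = 2.5116 bits

Both sides equal 2.5116 bits. ✓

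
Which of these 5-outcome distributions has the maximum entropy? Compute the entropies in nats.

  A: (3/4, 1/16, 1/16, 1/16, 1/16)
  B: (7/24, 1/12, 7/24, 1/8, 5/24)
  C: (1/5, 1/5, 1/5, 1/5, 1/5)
C

For a discrete distribution over n outcomes, entropy is maximized by the uniform distribution.

Computing entropies:
H(A) = 0.9089 nats
H(B) = 1.5126 nats
H(C) = 1.6094 nats

The uniform distribution (where all probabilities equal 1/5) achieves the maximum entropy of log_e(5) = 1.6094 nats.

Distribution C has the highest entropy.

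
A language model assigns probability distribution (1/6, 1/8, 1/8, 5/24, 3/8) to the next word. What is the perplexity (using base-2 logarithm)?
4.5408

Perplexity is 2^H (or exp(H) for natural log).

First, H = -Σ p log p = 2.1829 bits
Perplexity = 2^2.1829 = 4.5408

Interpretation: The model's uncertainty is equivalent to choosing uniformly among 4.5 options.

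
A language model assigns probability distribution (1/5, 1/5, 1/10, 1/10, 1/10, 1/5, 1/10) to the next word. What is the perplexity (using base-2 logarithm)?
6.5975

Perplexity is 2^H (or exp(H) for natural log).

First, H = -Σ p log p = 2.7219 bits
Perplexity = 2^2.7219 = 6.5975

Interpretation: The model's uncertainty is equivalent to choosing uniformly among 6.6 options.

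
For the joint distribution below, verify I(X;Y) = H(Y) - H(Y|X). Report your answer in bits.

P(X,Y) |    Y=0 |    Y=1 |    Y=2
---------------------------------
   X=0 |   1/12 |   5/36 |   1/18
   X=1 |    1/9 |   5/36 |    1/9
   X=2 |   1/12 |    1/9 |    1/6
I(X;Y) = 0.0384 bits

Mutual information has multiple equivalent forms:
- I(X;Y) = H(X) - H(X|Y)
- I(X;Y) = H(Y) - H(Y|X)
- I(X;Y) = H(X) + H(Y) - H(X,Y)

Computing all quantities:
H(X) = 1.5746, H(Y) = 1.5715, H(X,Y) = 3.1077
H(X|Y) = 1.5362, H(Y|X) = 1.5331

Verification:
H(X) - H(X|Y) = 1.5746 - 1.5362 = 0.0384
H(Y) - H(Y|X) = 1.5715 - 1.5331 = 0.0384
H(X) + H(Y) - H(X,Y) = 1.5746 + 1.5715 - 3.1077 = 0.0384

All forms give I(X;Y) = 0.0384 bits. ✓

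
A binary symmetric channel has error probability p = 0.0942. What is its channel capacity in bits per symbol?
0.5497 bits

For a binary symmetric channel (BSC) with error probability p:
Capacity C = 1 - H(p) bits per symbol

where H(p) = -p log₂(p) - (1-p) log₂(1-p) is the binary entropy function.

H(0.0942) = 0.4503 bits
C = 1 - 0.4503 = 0.5497 bits per symbol

This means we can reliably transmit up to 0.5497 bits of information per channel use.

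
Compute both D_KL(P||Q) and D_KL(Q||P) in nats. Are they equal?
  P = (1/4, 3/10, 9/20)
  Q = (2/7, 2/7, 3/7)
D_KL(P||Q) = 0.0032, D_KL(Q||P) = 0.0033

KL divergence is not symmetric: D_KL(P||Q) ≠ D_KL(Q||P) in general.

D_KL(P||Q) = 0.0032 nats
D_KL(Q||P) = 0.0033 nats

No, they are not equal!

This asymmetry is why KL divergence is not a true distance metric.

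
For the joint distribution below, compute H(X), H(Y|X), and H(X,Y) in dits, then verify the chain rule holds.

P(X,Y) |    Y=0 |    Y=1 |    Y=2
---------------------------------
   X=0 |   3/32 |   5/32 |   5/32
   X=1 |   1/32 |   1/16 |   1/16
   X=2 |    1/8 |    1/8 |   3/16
H(X,Y) = 0.9079, H(X) = 0.4420, H(Y|X) = 0.4660 (all in dits)

Chain rule: H(X,Y) = H(X) + H(Y|X)

Left side — joint entropy directly:
H(X,Y) = -Σ p(x,y) log p(x,y) = 0.9079 dits

Right side — compute H(Y|X) from the conditional distributions:
P(X) = (13/32, 5/32, 7/16), so H(X) = 0.4420 dits
H(Y|X) = Σ_x P(X=x) · H(Y|X=x):
  P(Y|X=0) = (3/13, 5/13, 5/13), H(Y|X=0) = 0.4662, weight P(X=0) = 13/32
  P(Y|X=1) = (1/5, 2/5, 2/5), H(Y|X=1) = 0.4581, weight P(X=1) = 5/32
  P(Y|X=2) = (2/7, 2/7, 3/7), H(Y|X=2) = 0.4686, weight P(X=2) = 7/16
H(Y|X) = 0.4660 dits

H(X) + H(Y|X) = 0.4420 + 0.4660 = 0.9079 dits

Both sides equal 0.9079 dits. ✓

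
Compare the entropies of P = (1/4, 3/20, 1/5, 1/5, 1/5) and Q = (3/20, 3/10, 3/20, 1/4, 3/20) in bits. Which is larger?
P

Computing entropies in bits:
H(P) = 2.3037
H(Q) = 2.2527

Distribution P has higher entropy.

Intuition: The distribution closer to uniform (more spread out) has higher entropy.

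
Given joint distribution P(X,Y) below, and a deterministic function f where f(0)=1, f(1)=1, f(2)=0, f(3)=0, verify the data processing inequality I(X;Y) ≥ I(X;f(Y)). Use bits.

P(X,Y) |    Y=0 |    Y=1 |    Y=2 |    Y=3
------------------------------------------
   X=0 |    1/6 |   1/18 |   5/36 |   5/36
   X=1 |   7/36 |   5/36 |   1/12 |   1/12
I(X;Y) = 0.0484, I(X;f(Y)) = 0.0364, inequality holds: 0.0484 ≥ 0.0364

Data Processing Inequality: For any Markov chain X → Y → Z, we have I(X;Y) ≥ I(X;Z).

Here Z = f(Y) is a deterministic function of Y, forming X → Y → Z.

Original I(X;Y) = 0.0484 bits

After applying f:
P(X,Z) where Z=f(Y):
- P(X,Z=0) = P(X,Y=2) + P(X,Y=3)
- P(X,Z=1) = P(X,Y=0) + P(X,Y=1)

I(X;Z) = I(X;f(Y)) = 0.0364 bits

Verification: 0.0484 ≥ 0.0364 ✓

Information cannot be created by processing; the function f can only lose information about X.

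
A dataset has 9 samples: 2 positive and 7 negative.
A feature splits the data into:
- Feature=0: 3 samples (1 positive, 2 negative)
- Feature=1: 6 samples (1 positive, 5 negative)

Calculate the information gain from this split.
0.0248 bits

Information Gain = H(Y) - H(Y|Feature)

Before split:
P(positive) = 2/9 = 0.2222
H(Y) = 0.7642 bits

After split:
Feature=0: H = 0.9183 bits (weight = 3/9)
Feature=1: H = 0.6500 bits (weight = 6/9)
H(Y|Feature) = (3/9)×0.9183 + (6/9)×0.6500 = 0.7394 bits

Information Gain = 0.7642 - 0.7394 = 0.0248 bits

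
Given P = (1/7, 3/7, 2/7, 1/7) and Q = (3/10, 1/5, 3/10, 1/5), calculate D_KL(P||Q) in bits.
0.2289 bits

KL divergence: D_KL(P||Q) = Σ p(x) log(p(x)/q(x))

Computing term by term:
  x=0: 1/7 × log_2[(1/7)/(3/10)] = 1/7 × -1.0704 = -0.1529
  x=1: 3/7 × log_2[(3/7)/(1/5)] = 3/7 × 1.0995 = 0.4712
  x=2: 2/7 × log_2[(2/7)/(3/10)] = 2/7 × -0.0704 = -0.0201
  x=3: 1/7 × log_2[(1/7)/(1/5)] = 1/7 × -0.4854 = -0.0693

D_KL(P||Q) = 0.2289 bits

Note: KL divergence is always non-negative and equals 0 iff P = Q.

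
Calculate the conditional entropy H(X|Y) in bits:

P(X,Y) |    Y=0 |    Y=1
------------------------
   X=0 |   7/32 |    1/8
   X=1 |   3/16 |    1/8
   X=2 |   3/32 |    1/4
1.5026 bits

Using the chain rule: H(X|Y) = H(X,Y) - H(Y)

First, compute H(X,Y) = 2.5026 bits

Marginal P(Y) = (1/2, 1/2)
H(Y) = 1.0000 bits

H(X|Y) = H(X,Y) - H(Y) = 2.5026 - 1.0000 = 1.5026 bits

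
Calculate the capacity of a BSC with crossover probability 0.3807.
0.0415 bits

For a binary symmetric channel (BSC) with error probability p:
Capacity C = 1 - H(p) bits per symbol

where H(p) = -p log₂(p) - (1-p) log₂(1-p) is the binary entropy function.

H(0.3807) = 0.9585 bits
C = 1 - 0.9585 = 0.0415 bits per symbol

This means we can reliably transmit up to 0.0415 bits of information per channel use.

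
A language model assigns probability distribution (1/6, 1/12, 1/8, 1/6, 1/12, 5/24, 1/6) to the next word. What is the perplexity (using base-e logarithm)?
6.6642

Perplexity is e^H (or exp(H) for natural log).

First, H = -Σ p log p = 1.8968 nats
Perplexity = e^1.8968 = 6.6642

Interpretation: The model's uncertainty is equivalent to choosing uniformly among 6.7 options.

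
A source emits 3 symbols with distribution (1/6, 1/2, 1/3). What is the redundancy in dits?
0.0379 dits

Redundancy measures how far a source is from maximum entropy:
R = H_max - H(X)

Maximum entropy for 3 symbols: H_max = log_10(3) = 0.4771 dits
Actual entropy: H(X) = 0.4392 dits
Redundancy: R = 0.4771 - 0.4392 = 0.0379 dits

This redundancy represents potential for compression: the source could be compressed by 0.0379 dits per symbol.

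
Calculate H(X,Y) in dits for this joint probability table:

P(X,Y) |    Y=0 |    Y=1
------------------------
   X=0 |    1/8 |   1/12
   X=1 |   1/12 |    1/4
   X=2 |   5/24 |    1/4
0.7357 dits

Joint entropy is H(X,Y) = -Σ_{x,y} p(x,y) log p(x,y).

Summing over all non-zero entries:
H(X,Y) = -[1/8·log_10(1/8) + 1/12·log_10(1/12) + 1/12·log_10(1/12) + 1/4·log_10(1/4) + 5/24·log_10(5/24) + 1/4·log_10(1/4)]
H(X,Y) = 0.7357 dits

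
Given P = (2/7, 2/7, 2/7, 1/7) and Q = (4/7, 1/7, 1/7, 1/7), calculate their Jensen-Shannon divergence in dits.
0.0211 dits

Jensen-Shannon divergence is:
JSD(P||Q) = 0.5 × D_KL(P||M) + 0.5 × D_KL(Q||M)
where M = 0.5 × (P + Q) is the mixture distribution.

M = 0.5 × (2/7, 2/7, 2/7, 1/7) + 0.5 × (4/7, 1/7, 1/7, 1/7) = (3/7, 3/14, 3/14, 1/7)

D_KL(P||M) = 0.0211 dits
D_KL(Q||M) = 0.0211 dits

JSD(P||Q) = 0.5 × 0.0211 + 0.5 × 0.0211 = 0.0211 dits

Unlike KL divergence, JSD is symmetric and bounded: 0 ≤ JSD ≤ log(2).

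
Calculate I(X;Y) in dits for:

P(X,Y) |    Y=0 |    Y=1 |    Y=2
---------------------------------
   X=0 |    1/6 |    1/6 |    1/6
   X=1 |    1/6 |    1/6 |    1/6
0.0000 dits

Mutual information: I(X;Y) = H(X) + H(Y) - H(X,Y)

Marginals:
P(X) = (1/2, 1/2), H(X) = 0.3010 dits
P(Y) = (1/3, 1/3, 1/3), H(Y) = 0.4771 dits

Joint entropy: H(X,Y) = 0.7782 dits

I(X;Y) = 0.3010 + 0.4771 - 0.7782 = 0.0000 dits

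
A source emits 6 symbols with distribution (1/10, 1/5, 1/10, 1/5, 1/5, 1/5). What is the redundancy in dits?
0.0190 dits

Redundancy measures how far a source is from maximum entropy:
R = H_max - H(X)

Maximum entropy for 6 symbols: H_max = log_10(6) = 0.7782 dits
Actual entropy: H(X) = 0.7592 dits
Redundancy: R = 0.7782 - 0.7592 = 0.0190 dits

This redundancy represents potential for compression: the source could be compressed by 0.0190 dits per symbol.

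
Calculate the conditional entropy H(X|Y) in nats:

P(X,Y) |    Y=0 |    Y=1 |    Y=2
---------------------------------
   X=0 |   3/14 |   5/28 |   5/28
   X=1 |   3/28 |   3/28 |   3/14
0.6643 nats

Using the chain rule: H(X|Y) = H(X,Y) - H(Y)

First, compute H(X,Y) = 1.7541 nats

Marginal P(Y) = (9/28, 2/7, 11/28)
H(Y) = 1.0898 nats

H(X|Y) = H(X,Y) - H(Y) = 1.7541 - 1.0898 = 0.6643 nats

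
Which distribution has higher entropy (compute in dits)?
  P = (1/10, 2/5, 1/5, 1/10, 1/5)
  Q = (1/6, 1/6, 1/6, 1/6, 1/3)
Q

Computing entropies in dits:
H(P) = 0.6388
H(Q) = 0.6778

Distribution Q has higher entropy.

Intuition: The distribution closer to uniform (more spread out) has higher entropy.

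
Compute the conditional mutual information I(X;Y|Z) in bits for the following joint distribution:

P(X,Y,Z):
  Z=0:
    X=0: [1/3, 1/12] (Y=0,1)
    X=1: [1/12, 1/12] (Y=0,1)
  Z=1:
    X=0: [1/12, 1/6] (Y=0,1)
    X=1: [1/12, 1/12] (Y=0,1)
0.0443 bits

Conditional mutual information: I(X;Y|Z) = H(X|Z) + H(Y|Z) - H(X,Y|Z)

H(Z) = 0.9799
H(X,Z) = 1.8879 → H(X|Z) = 0.9080
H(Y,Z) = 1.8879 → H(Y|Z) = 0.9080
H(X,Y,Z) = 2.7516 → H(X,Y|Z) = 1.7718

I(X;Y|Z) = 0.9080 + 0.9080 - 1.7718 = 0.0443 bits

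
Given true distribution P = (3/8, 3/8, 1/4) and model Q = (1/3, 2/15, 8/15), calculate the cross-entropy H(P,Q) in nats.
1.3247 nats

Cross-entropy: H(P,Q) = -Σ p(x) log q(x)

Alternatively: H(P,Q) = H(P) + D_KL(P||Q)
H(P) = 1.0822 nats
D_KL(P||Q) = 0.2425 nats

H(P,Q) = 1.0822 + 0.2425 = 1.3247 nats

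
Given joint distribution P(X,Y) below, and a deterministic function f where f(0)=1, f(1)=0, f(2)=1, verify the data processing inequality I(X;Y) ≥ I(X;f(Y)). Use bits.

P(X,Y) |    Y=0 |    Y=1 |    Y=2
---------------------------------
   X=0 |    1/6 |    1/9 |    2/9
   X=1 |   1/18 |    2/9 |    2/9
I(X;Y) = 0.0692, I(X;f(Y)) = 0.0407, inequality holds: 0.0692 ≥ 0.0407

Data Processing Inequality: For any Markov chain X → Y → Z, we have I(X;Y) ≥ I(X;Z).

Here Z = f(Y) is a deterministic function of Y, forming X → Y → Z.

Original I(X;Y) = 0.0692 bits

After applying f:
P(X,Z) where Z=f(Y):
- P(X,Z=0) = P(X,Y=1)
- P(X,Z=1) = P(X,Y=0) + P(X,Y=2)

I(X;Z) = I(X;f(Y)) = 0.0407 bits

Verification: 0.0692 ≥ 0.0407 ✓

Information cannot be created by processing; the function f can only lose information about X.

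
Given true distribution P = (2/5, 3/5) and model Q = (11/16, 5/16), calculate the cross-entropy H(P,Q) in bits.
1.2231 bits

Cross-entropy: H(P,Q) = -Σ p(x) log q(x)

Alternatively: H(P,Q) = H(P) + D_KL(P||Q)
H(P) = 0.9710 bits
D_KL(P||Q) = 0.2521 bits

H(P,Q) = 0.9710 + 0.2521 = 1.2231 bits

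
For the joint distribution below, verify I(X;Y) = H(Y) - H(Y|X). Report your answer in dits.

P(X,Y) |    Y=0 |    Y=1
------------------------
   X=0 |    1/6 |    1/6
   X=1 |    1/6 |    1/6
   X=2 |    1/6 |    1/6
I(X;Y) = 0.0000 dits

Mutual information has multiple equivalent forms:
- I(X;Y) = H(X) - H(X|Y)
- I(X;Y) = H(Y) - H(Y|X)
- I(X;Y) = H(X) + H(Y) - H(X,Y)

Computing all quantities:
H(X) = 0.4771, H(Y) = 0.3010, H(X,Y) = 0.7782
H(X|Y) = 0.4771, H(Y|X) = 0.3010

Verification:
H(X) - H(X|Y) = 0.4771 - 0.4771 = 0.0000
H(Y) - H(Y|X) = 0.3010 - 0.3010 = 0.0000
H(X) + H(Y) - H(X,Y) = 0.4771 + 0.3010 - 0.7782 = 0.0000

All forms give I(X;Y) = 0.0000 dits. ✓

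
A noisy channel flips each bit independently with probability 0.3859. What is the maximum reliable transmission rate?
0.0379 bits

For a binary symmetric channel (BSC) with error probability p:
Capacity C = 1 - H(p) bits per symbol

where H(p) = -p log₂(p) - (1-p) log₂(1-p) is the binary entropy function.

H(0.3859) = 0.9621 bits
C = 1 - 0.9621 = 0.0379 bits per symbol

This means we can reliably transmit up to 0.0379 bits of information per channel use.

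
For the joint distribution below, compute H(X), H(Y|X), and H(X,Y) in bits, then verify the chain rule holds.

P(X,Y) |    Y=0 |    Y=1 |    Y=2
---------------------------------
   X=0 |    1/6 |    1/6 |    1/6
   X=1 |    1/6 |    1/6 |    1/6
H(X,Y) = 2.5850, H(X) = 1.0000, H(Y|X) = 1.5850 (all in bits)

Chain rule: H(X,Y) = H(X) + H(Y|X)

Left side — joint entropy directly:
H(X,Y) = -Σ p(x,y) log p(x,y) = 2.5850 bits

Right side — compute H(Y|X) from the conditional distributions:
P(X) = (1/2, 1/2), so H(X) = 1.0000 bits
H(Y|X) = Σ_x P(X=x) · H(Y|X=x):
  P(Y|X=0) = (1/3, 1/3, 1/3), H(Y|X=0) = 1.5850, weight P(X=0) = 1/2
  P(Y|X=1) = (1/3, 1/3, 1/3), H(Y|X=1) = 1.5850, weight P(X=1) = 1/2
H(Y|X) = 1.5850 bits

H(X) + H(Y|X) = 1.0000 + 1.5850 = 2.5850 bits

Both sides equal 2.5850 bits. ✓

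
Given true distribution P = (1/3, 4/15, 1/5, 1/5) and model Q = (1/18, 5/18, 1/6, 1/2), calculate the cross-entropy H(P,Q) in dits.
0.7826 dits

Cross-entropy: H(P,Q) = -Σ p(x) log q(x)

Alternatively: H(P,Q) = H(P) + D_KL(P||Q)
H(P) = 0.5917 dits
D_KL(P||Q) = 0.1909 dits

H(P,Q) = 0.5917 + 0.1909 = 0.7826 dits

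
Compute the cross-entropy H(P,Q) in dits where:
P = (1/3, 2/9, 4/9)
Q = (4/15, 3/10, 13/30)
0.4690 dits

Cross-entropy: H(P,Q) = -Σ p(x) log q(x)

Alternatively: H(P,Q) = H(P) + D_KL(P||Q)
H(P) = 0.4607 dits
D_KL(P||Q) = 0.0082 dits

H(P,Q) = 0.4607 + 0.0082 = 0.4690 dits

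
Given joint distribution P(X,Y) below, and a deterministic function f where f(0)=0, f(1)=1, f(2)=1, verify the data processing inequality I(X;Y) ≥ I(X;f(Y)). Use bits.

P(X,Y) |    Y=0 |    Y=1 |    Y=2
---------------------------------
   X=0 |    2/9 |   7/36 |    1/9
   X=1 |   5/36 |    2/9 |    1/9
I(X;Y) = 0.0131, I(X;f(Y)) = 0.0126, inequality holds: 0.0131 ≥ 0.0126

Data Processing Inequality: For any Markov chain X → Y → Z, we have I(X;Y) ≥ I(X;Z).

Here Z = f(Y) is a deterministic function of Y, forming X → Y → Z.

Original I(X;Y) = 0.0131 bits

After applying f:
P(X,Z) where Z=f(Y):
- P(X,Z=0) = P(X,Y=0)
- P(X,Z=1) = P(X,Y=1) + P(X,Y=2)

I(X;Z) = I(X;f(Y)) = 0.0126 bits

Verification: 0.0131 ≥ 0.0126 ✓

Information cannot be created by processing; the function f can only lose information about X.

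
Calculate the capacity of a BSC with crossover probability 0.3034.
0.1146 bits

For a binary symmetric channel (BSC) with error probability p:
Capacity C = 1 - H(p) bits per symbol

where H(p) = -p log₂(p) - (1-p) log₂(1-p) is the binary entropy function.

H(0.3034) = 0.8854 bits
C = 1 - 0.8854 = 0.1146 bits per symbol

This means we can reliably transmit up to 0.1146 bits of information per channel use.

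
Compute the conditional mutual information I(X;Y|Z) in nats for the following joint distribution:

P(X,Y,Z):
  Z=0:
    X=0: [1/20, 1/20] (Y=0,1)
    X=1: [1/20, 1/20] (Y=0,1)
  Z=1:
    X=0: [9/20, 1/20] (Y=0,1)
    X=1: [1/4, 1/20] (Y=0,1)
0.0037 nats

Conditional mutual information: I(X;Y|Z) = H(X|Z) + H(Y|Z) - H(X,Y|Z)

H(Z) = 0.5004
H(X,Z) = 1.1683 → H(X|Z) = 0.6679
H(Y,Z) = 0.9404 → H(Y|Z) = 0.4400
H(X,Y,Z) = 1.6046 → H(X,Y|Z) = 1.1042

I(X;Y|Z) = 0.6679 + 0.4400 - 1.1042 = 0.0037 nats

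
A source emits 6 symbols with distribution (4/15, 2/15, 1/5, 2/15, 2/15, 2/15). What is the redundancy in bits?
0.0617 bits

Redundancy measures how far a source is from maximum entropy:
R = H_max - H(X)

Maximum entropy for 6 symbols: H_max = log_2(6) = 2.5850 bits
Actual entropy: H(X) = 2.5232 bits
Redundancy: R = 2.5850 - 2.5232 = 0.0617 bits

This redundancy represents potential for compression: the source could be compressed by 0.0617 bits per symbol.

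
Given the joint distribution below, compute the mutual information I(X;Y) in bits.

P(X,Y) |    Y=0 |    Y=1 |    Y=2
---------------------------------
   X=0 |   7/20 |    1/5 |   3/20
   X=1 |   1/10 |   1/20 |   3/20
0.0569 bits

Mutual information: I(X;Y) = H(X) + H(Y) - H(X,Y)

Marginals:
P(X) = (7/10, 3/10), H(X) = 0.8813 bits
P(Y) = (9/20, 1/4, 3/10), H(Y) = 1.5395 bits

Joint entropy: H(X,Y) = 2.3639 bits

I(X;Y) = 0.8813 + 1.5395 - 2.3639 = 0.0569 bits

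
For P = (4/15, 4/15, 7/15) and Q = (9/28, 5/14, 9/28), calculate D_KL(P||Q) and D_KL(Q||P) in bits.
D_KL(P||Q) = 0.0668, D_KL(Q||P) = 0.0642

KL divergence is not symmetric: D_KL(P||Q) ≠ D_KL(Q||P) in general.

D_KL(P||Q) = 0.0668 bits
D_KL(Q||P) = 0.0642 bits

No, they are not equal!

This asymmetry is why KL divergence is not a true distance metric.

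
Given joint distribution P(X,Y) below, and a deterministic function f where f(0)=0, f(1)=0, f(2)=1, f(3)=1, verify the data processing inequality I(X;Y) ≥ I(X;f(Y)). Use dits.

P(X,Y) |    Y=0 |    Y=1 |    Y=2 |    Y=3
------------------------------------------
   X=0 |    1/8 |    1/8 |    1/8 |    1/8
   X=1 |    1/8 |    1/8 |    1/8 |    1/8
I(X;Y) = 0.0000, I(X;f(Y)) = 0.0000, inequality holds: 0.0000 ≥ 0.0000

Data Processing Inequality: For any Markov chain X → Y → Z, we have I(X;Y) ≥ I(X;Z).

Here Z = f(Y) is a deterministic function of Y, forming X → Y → Z.

Original I(X;Y) = 0.0000 dits

After applying f:
P(X,Z) where Z=f(Y):
- P(X,Z=0) = P(X,Y=0) + P(X,Y=1)
- P(X,Z=1) = P(X,Y=2) + P(X,Y=3)

I(X;Z) = I(X;f(Y)) = 0.0000 dits

Verification: 0.0000 ≥ 0.0000 ✓

Information cannot be created by processing; the function f can only lose information about X.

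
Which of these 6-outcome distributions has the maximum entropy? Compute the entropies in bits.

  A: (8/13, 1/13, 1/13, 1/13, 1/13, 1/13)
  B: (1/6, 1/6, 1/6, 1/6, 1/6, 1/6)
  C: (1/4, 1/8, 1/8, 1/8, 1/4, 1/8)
B

For a discrete distribution over n outcomes, entropy is maximized by the uniform distribution.

Computing entropies:
H(A) = 1.8543 bits
H(B) = 2.5850 bits
H(C) = 2.5000 bits

The uniform distribution (where all probabilities equal 1/6) achieves the maximum entropy of log_2(6) = 2.5850 bits.

Distribution B has the highest entropy.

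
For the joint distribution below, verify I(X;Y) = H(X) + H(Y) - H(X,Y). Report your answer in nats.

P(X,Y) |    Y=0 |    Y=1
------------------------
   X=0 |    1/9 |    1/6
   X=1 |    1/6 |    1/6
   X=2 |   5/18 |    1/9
I(X;Y) = 0.0363 nats

Mutual information has multiple equivalent forms:
- I(X;Y) = H(X) - H(X|Y)
- I(X;Y) = H(Y) - H(Y|X)
- I(X;Y) = H(X) + H(Y) - H(X,Y)

Computing all quantities:
H(X) = 1.0893, H(Y) = 0.6870, H(X,Y) = 1.7400
H(X|Y) = 1.0530, H(Y|X) = 0.6507

Verification:
H(X) - H(X|Y) = 1.0893 - 1.0530 = 0.0363
H(Y) - H(Y|X) = 0.6870 - 0.6507 = 0.0363
H(X) + H(Y) - H(X,Y) = 1.0893 + 0.6870 - 1.7400 = 0.0363

All forms give I(X;Y) = 0.0363 nats. ✓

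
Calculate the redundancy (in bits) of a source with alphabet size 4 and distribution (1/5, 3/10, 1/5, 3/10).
0.0290 bits

Redundancy measures how far a source is from maximum entropy:
R = H_max - H(X)

Maximum entropy for 4 symbols: H_max = log_2(4) = 2.0000 bits
Actual entropy: H(X) = 1.9710 bits
Redundancy: R = 2.0000 - 1.9710 = 0.0290 bits

This redundancy represents potential for compression: the source could be compressed by 0.0290 bits per symbol.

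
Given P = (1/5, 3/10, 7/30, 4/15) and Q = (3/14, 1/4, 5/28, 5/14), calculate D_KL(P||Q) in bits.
0.0367 bits

KL divergence: D_KL(P||Q) = Σ p(x) log(p(x)/q(x))

Computing term by term:
  x=0: 1/5 × log_2[(1/5)/(3/14)] = 1/5 × -0.0995 = -0.0199
  x=1: 3/10 × log_2[(3/10)/(1/4)] = 3/10 × 0.2630 = 0.0789
  x=2: 7/30 × log_2[(7/30)/(5/28)] = 7/30 × 0.3859 = 0.0900
  x=3: 4/15 × log_2[(4/15)/(5/14)] = 4/15 × -0.4215 = -0.1124

D_KL(P||Q) = 0.0367 bits

Note: KL divergence is always non-negative and equals 0 iff P = Q.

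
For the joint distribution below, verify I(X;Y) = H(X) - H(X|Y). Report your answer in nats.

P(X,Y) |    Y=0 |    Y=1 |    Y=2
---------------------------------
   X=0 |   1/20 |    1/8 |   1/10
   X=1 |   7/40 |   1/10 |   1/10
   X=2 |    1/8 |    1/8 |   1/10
I(X;Y) = 0.0307 nats

Mutual information has multiple equivalent forms:
- I(X;Y) = H(X) - H(X|Y)
- I(X;Y) = H(Y) - H(Y|X)
- I(X;Y) = H(X) + H(Y) - H(X,Y)

Computing all quantities:
H(X) = 1.0903, H(Y) = 1.0961, H(X,Y) = 2.1556
H(X|Y) = 1.0596, H(Y|X) = 1.0654

Verification:
H(X) - H(X|Y) = 1.0903 - 1.0596 = 0.0307
H(Y) - H(Y|X) = 1.0961 - 1.0654 = 0.0307
H(X) + H(Y) - H(X,Y) = 1.0903 + 1.0961 - 2.1556 = 0.0307

All forms give I(X;Y) = 0.0307 nats. ✓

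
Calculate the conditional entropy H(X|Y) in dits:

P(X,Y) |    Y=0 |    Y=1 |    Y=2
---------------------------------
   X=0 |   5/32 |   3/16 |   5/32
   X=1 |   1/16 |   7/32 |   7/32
0.2892 dits

Using the chain rule: H(X|Y) = H(X,Y) - H(Y)

First, compute H(X,Y) = 0.7523 dits

Marginal P(Y) = (7/32, 13/32, 3/8)
H(Y) = 0.4631 dits

H(X|Y) = H(X,Y) - H(Y) = 0.7523 - 0.4631 = 0.2892 dits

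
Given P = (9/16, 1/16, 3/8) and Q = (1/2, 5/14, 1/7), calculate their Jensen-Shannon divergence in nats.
0.0850 nats

Jensen-Shannon divergence is:
JSD(P||Q) = 0.5 × D_KL(P||M) + 0.5 × D_KL(Q||M)
where M = 0.5 × (P + Q) is the mixture distribution.

M = 0.5 × (9/16, 1/16, 3/8) + 0.5 × (1/2, 5/14, 1/7) = (17/32, 0.209821, 0.258929)

D_KL(P||M) = 0.0953 nats
D_KL(Q||M) = 0.0747 nats

JSD(P||Q) = 0.5 × 0.0953 + 0.5 × 0.0747 = 0.0850 nats

Unlike KL divergence, JSD is symmetric and bounded: 0 ≤ JSD ≤ log(2).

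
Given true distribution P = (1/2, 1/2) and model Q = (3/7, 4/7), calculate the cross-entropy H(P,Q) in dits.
0.3055 dits

Cross-entropy: H(P,Q) = -Σ p(x) log q(x)

Alternatively: H(P,Q) = H(P) + D_KL(P||Q)
H(P) = 0.3010 dits
D_KL(P||Q) = 0.0045 dits

H(P,Q) = 0.3010 + 0.0045 = 0.3055 dits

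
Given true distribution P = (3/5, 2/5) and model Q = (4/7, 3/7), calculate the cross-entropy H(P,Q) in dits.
0.2930 dits

Cross-entropy: H(P,Q) = -Σ p(x) log q(x)

Alternatively: H(P,Q) = H(P) + D_KL(P||Q)
H(P) = 0.2923 dits
D_KL(P||Q) = 0.0007 dits

H(P,Q) = 0.2923 + 0.0007 = 0.2930 dits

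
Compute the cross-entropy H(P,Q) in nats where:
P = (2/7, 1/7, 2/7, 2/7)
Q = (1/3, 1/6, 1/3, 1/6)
1.3957 nats

Cross-entropy: H(P,Q) = -Σ p(x) log q(x)

Alternatively: H(P,Q) = H(P) + D_KL(P||Q)
H(P) = 1.3518 nats
D_KL(P||Q) = 0.0439 nats

H(P,Q) = 1.3518 + 0.0439 = 1.3957 nats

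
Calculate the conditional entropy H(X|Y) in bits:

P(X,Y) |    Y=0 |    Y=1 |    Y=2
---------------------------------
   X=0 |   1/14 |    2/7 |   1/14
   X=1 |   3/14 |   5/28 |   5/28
0.8939 bits

Using the chain rule: H(X|Y) = H(X,Y) - H(Y)

First, compute H(X,Y) = 2.4242 bits

Marginal P(Y) = (2/7, 13/28, 1/4)
H(Y) = 1.5303 bits

H(X|Y) = H(X,Y) - H(Y) = 2.4242 - 1.5303 = 0.8939 bits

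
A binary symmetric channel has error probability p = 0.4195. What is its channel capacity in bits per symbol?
0.0188 bits

For a binary symmetric channel (BSC) with error probability p:
Capacity C = 1 - H(p) bits per symbol

where H(p) = -p log₂(p) - (1-p) log₂(1-p) is the binary entropy function.

H(0.4195) = 0.9812 bits
C = 1 - 0.9812 = 0.0188 bits per symbol

This means we can reliably transmit up to 0.0188 bits of information per channel use.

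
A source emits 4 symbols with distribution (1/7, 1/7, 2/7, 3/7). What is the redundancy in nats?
0.1093 nats

Redundancy measures how far a source is from maximum entropy:
R = H_max - H(X)

Maximum entropy for 4 symbols: H_max = log_e(4) = 1.3863 nats
Actual entropy: H(X) = 1.2770 nats
Redundancy: R = 1.3863 - 1.2770 = 0.1093 nats

This redundancy represents potential for compression: the source could be compressed by 0.1093 nats per symbol.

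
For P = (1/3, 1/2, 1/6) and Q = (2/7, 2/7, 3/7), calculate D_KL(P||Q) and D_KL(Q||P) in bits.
D_KL(P||Q) = 0.2507, D_KL(Q||P) = 0.2897

KL divergence is not symmetric: D_KL(P||Q) ≠ D_KL(Q||P) in general.

D_KL(P||Q) = 0.2507 bits
D_KL(Q||P) = 0.2897 bits

No, they are not equal!

This asymmetry is why KL divergence is not a true distance metric.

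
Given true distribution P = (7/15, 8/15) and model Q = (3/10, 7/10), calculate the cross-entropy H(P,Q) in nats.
0.7521 nats

Cross-entropy: H(P,Q) = -Σ p(x) log q(x)

Alternatively: H(P,Q) = H(P) + D_KL(P||Q)
H(P) = 0.6909 nats
D_KL(P||Q) = 0.0612 nats

H(P,Q) = 0.6909 + 0.0612 = 0.7521 nats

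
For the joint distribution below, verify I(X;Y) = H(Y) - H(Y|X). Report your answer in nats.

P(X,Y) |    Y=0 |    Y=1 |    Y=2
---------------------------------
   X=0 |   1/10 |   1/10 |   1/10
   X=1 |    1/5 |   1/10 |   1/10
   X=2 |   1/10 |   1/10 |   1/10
I(X;Y) = 0.0138 nats

Mutual information has multiple equivalent forms:
- I(X;Y) = H(X) - H(X|Y)
- I(X;Y) = H(Y) - H(Y|X)
- I(X;Y) = H(X) + H(Y) - H(X,Y)

Computing all quantities:
H(X) = 1.0889, H(Y) = 1.0889, H(X,Y) = 2.1640
H(X|Y) = 1.0751, H(Y|X) = 1.0751

Verification:
H(X) - H(X|Y) = 1.0889 - 1.0751 = 0.0138
H(Y) - H(Y|X) = 1.0889 - 1.0751 = 0.0138
H(X) + H(Y) - H(X,Y) = 1.0889 + 1.0889 - 2.1640 = 0.0138

All forms give I(X;Y) = 0.0138 nats. ✓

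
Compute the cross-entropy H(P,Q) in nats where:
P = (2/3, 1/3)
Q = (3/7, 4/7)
0.7514 nats

Cross-entropy: H(P,Q) = -Σ p(x) log q(x)

Alternatively: H(P,Q) = H(P) + D_KL(P||Q)
H(P) = 0.6365 nats
D_KL(P||Q) = 0.1149 nats

H(P,Q) = 0.6365 + 0.1149 = 0.7514 nats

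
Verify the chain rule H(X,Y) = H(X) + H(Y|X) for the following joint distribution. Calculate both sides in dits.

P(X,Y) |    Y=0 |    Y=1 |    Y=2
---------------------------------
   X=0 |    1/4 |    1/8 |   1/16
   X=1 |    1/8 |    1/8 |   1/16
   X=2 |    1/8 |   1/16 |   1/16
H(X,Y) = 0.9031, H(X) = 0.4654, H(Y|X) = 0.4376 (all in dits)

Chain rule: H(X,Y) = H(X) + H(Y|X)

Left side — joint entropy directly:
H(X,Y) = -Σ p(x,y) log p(x,y) = 0.9031 dits

Right side — compute H(Y|X) from the conditional distributions:
P(X) = (7/16, 5/16, 1/4), so H(X) = 0.4654 dits
H(Y|X) = Σ_x P(X=x) · H(Y|X=x):
  P(Y|X=0) = (4/7, 2/7, 1/7), H(Y|X=0) = 0.4151, weight P(X=0) = 7/16
  P(Y|X=1) = (2/5, 2/5, 1/5), H(Y|X=1) = 0.4581, weight P(X=1) = 5/16
  P(Y|X=2) = (1/2, 1/4, 1/4), H(Y|X=2) = 0.4515, weight P(X=2) = 1/4
H(Y|X) = 0.4376 dits

H(X) + H(Y|X) = 0.4654 + 0.4376 = 0.9031 dits

Both sides equal 0.9031 dits. ✓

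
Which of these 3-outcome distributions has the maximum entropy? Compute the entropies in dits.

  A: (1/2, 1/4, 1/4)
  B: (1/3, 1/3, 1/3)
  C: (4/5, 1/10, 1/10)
B

For a discrete distribution over n outcomes, entropy is maximized by the uniform distribution.

Computing entropies:
H(A) = 0.4515 dits
H(B) = 0.4771 dits
H(C) = 0.2775 dits

The uniform distribution (where all probabilities equal 1/3) achieves the maximum entropy of log_10(3) = 0.4771 dits.

Distribution B has the highest entropy.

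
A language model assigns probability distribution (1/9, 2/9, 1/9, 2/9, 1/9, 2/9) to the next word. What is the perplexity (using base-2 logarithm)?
5.6696

Perplexity is 2^H (or exp(H) for natural log).

First, H = -Σ p log p = 2.5033 bits
Perplexity = 2^2.5033 = 5.6696

Interpretation: The model's uncertainty is equivalent to choosing uniformly among 5.7 options.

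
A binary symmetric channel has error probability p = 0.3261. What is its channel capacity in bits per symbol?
0.0891 bits

For a binary symmetric channel (BSC) with error probability p:
Capacity C = 1 - H(p) bits per symbol

where H(p) = -p log₂(p) - (1-p) log₂(1-p) is the binary entropy function.

H(0.3261) = 0.9109 bits
C = 1 - 0.9109 = 0.0891 bits per symbol

This means we can reliably transmit up to 0.0891 bits of information per channel use.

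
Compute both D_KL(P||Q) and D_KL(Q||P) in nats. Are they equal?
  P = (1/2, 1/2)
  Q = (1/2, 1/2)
D_KL(P||Q) = 0.0000, D_KL(Q||P) = 0.0000

KL divergence is not symmetric: D_KL(P||Q) ≠ D_KL(Q||P) in general.

D_KL(P||Q) = 0.0000 nats
D_KL(Q||P) = 0.0000 nats

In this case they happen to be equal (to 4 decimal places).

This asymmetry is why KL divergence is not a true distance metric.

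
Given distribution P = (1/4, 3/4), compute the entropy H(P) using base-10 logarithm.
0.2442 dits

Shannon entropy is H(X) = -Σ p(x) log p(x).

For P = (1/4, 3/4):
H = -1/4 × log_10(1/4) -3/4 × log_10(3/4)
H = 0.2442 dits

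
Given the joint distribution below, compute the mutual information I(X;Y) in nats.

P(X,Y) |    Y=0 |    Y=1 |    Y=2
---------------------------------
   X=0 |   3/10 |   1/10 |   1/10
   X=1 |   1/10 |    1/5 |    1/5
0.0863 nats

Mutual information: I(X;Y) = H(X) + H(Y) - H(X,Y)

Marginals:
P(X) = (1/2, 1/2), H(X) = 0.6931 nats
P(Y) = (2/5, 3/10, 3/10), H(Y) = 1.0889 nats

Joint entropy: H(X,Y) = 1.6957 nats

I(X;Y) = 0.6931 + 1.0889 - 1.6957 = 0.0863 nats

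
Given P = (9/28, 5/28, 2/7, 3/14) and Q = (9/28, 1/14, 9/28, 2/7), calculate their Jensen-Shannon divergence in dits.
0.0065 dits

Jensen-Shannon divergence is:
JSD(P||Q) = 0.5 × D_KL(P||M) + 0.5 × D_KL(Q||M)
where M = 0.5 × (P + Q) is the mixture distribution.

M = 0.5 × (9/28, 5/28, 2/7, 3/14) + 0.5 × (9/28, 1/14, 9/28, 2/7) = (9/28, 1/8, 0.303571, 1/4)

D_KL(P||M) = 0.0058 dits
D_KL(Q||M) = 0.0072 dits

JSD(P||Q) = 0.5 × 0.0058 + 0.5 × 0.0072 = 0.0065 dits

Unlike KL divergence, JSD is symmetric and bounded: 0 ≤ JSD ≤ log(2).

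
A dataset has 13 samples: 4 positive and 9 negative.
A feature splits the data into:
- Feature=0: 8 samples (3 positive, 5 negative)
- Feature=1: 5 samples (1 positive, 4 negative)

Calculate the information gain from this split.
0.0255 bits

Information Gain = H(Y) - H(Y|Feature)

Before split:
P(positive) = 4/13 = 0.3077
H(Y) = 0.8905 bits

After split:
Feature=0: H = 0.9544 bits (weight = 8/13)
Feature=1: H = 0.7219 bits (weight = 5/13)
H(Y|Feature) = (8/13)×0.9544 + (5/13)×0.7219 = 0.8650 bits

Information Gain = 0.8905 - 0.8650 = 0.0255 bits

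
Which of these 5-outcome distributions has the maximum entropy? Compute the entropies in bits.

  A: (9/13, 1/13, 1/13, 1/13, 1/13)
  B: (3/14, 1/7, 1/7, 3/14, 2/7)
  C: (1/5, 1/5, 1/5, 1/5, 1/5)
C

For a discrete distribution over n outcomes, entropy is maximized by the uniform distribution.

Computing entropies:
H(A) = 1.5059 bits
H(B) = 2.2709 bits
H(C) = 2.3219 bits

The uniform distribution (where all probabilities equal 1/5) achieves the maximum entropy of log_2(5) = 2.3219 bits.

Distribution C has the highest entropy.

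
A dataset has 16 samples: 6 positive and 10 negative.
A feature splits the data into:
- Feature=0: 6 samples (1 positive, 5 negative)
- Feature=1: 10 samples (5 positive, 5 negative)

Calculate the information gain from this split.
0.0857 bits

Information Gain = H(Y) - H(Y|Feature)

Before split:
P(positive) = 6/16 = 0.3750
H(Y) = 0.9544 bits

After split:
Feature=0: H = 0.6500 bits (weight = 6/16)
Feature=1: H = 1.0000 bits (weight = 10/16)
H(Y|Feature) = (6/16)×0.6500 + (10/16)×1.0000 = 0.8688 bits

Information Gain = 0.9544 - 0.8688 = 0.0857 bits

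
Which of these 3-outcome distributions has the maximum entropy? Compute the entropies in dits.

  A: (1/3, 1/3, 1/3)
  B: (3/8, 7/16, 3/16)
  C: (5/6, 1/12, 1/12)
A

For a discrete distribution over n outcomes, entropy is maximized by the uniform distribution.

Computing entropies:
H(A) = 0.4771 dits
H(B) = 0.4531 dits
H(C) = 0.2458 dits

The uniform distribution (where all probabilities equal 1/3) achieves the maximum entropy of log_10(3) = 0.4771 dits.

Distribution A has the highest entropy.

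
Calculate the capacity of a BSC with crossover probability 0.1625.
0.3597 bits

For a binary symmetric channel (BSC) with error probability p:
Capacity C = 1 - H(p) bits per symbol

where H(p) = -p log₂(p) - (1-p) log₂(1-p) is the binary entropy function.

H(0.1625) = 0.6403 bits
C = 1 - 0.6403 = 0.3597 bits per symbol

This means we can reliably transmit up to 0.3597 bits of information per channel use.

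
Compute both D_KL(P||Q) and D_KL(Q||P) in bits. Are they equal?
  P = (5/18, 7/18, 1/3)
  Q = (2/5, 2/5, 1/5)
D_KL(P||Q) = 0.0837, D_KL(Q||P) = 0.0793

KL divergence is not symmetric: D_KL(P||Q) ≠ D_KL(Q||P) in general.

D_KL(P||Q) = 0.0837 bits
D_KL(Q||P) = 0.0793 bits

No, they are not equal!

This asymmetry is why KL divergence is not a true distance metric.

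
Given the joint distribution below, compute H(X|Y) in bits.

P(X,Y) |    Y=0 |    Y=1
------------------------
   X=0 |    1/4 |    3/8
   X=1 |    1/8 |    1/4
0.9512 bits

Using the chain rule: H(X|Y) = H(X,Y) - H(Y)

First, compute H(X,Y) = 1.9056 bits

Marginal P(Y) = (3/8, 5/8)
H(Y) = 0.9544 bits

H(X|Y) = H(X,Y) - H(Y) = 1.9056 - 0.9544 = 0.9512 bits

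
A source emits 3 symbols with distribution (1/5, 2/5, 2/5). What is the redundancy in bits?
0.0630 bits

Redundancy measures how far a source is from maximum entropy:
R = H_max - H(X)

Maximum entropy for 3 symbols: H_max = log_2(3) = 1.5850 bits
Actual entropy: H(X) = 1.5219 bits
Redundancy: R = 1.5850 - 1.5219 = 0.0630 bits

This redundancy represents potential for compression: the source could be compressed by 0.0630 bits per symbol.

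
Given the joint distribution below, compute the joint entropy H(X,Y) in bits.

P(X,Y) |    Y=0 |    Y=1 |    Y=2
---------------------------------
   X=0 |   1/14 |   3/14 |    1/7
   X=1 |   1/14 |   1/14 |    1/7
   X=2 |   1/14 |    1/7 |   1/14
3.0391 bits

Joint entropy is H(X,Y) = -Σ_{x,y} p(x,y) log p(x,y).

Summing over all non-zero entries:
H(X,Y) = -[1/14·log_2(1/14) + 3/14·log_2(3/14) + 1/7·log_2(1/7) + 1/14·log_2(1/14) + 1/14·log_2(1/14) + 1/7·log_2(1/7) + 1/14·log_2(1/14) + 1/7·log_2(1/7) + 1/14·log_2(1/14)]
H(X,Y) = 3.0391 bits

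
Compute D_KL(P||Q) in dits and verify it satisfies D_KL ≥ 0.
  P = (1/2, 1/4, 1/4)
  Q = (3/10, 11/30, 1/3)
0.0381 dits

KL divergence satisfies the Gibbs inequality: D_KL(P||Q) ≥ 0 for all distributions P, Q.

D_KL(P||Q) = Σ p(x) log(p(x)/q(x))
Term by term:
  x=0: 1/2 × log_10[(1/2)/(3/10)] = 0.1109
  x=1: 1/4 × log_10[(1/4)/(11/30)] = -0.0416
  x=2: 1/4 × log_10[(1/4)/(1/3)] = -0.0312
D_KL(P||Q) = 0.0381 dits

D_KL(P||Q) = 0.0381 ≥ 0 ✓

This non-negativity is a fundamental property: relative entropy cannot be negative because it measures how different Q is from P.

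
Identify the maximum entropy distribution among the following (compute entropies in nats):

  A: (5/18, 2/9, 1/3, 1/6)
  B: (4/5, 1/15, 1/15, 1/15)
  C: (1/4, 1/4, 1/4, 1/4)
C

For a discrete distribution over n outcomes, entropy is maximized by the uniform distribution.

Computing entropies:
H(A) = 1.3549 nats
H(B) = 0.7201 nats
H(C) = 1.3863 nats

The uniform distribution (where all probabilities equal 1/4) achieves the maximum entropy of log_e(4) = 1.3863 nats.

Distribution C has the highest entropy.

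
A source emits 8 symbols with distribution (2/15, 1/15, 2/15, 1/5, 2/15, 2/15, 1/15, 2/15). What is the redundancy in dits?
0.0231 dits

Redundancy measures how far a source is from maximum entropy:
R = H_max - H(X)

Maximum entropy for 8 symbols: H_max = log_10(8) = 0.9031 dits
Actual entropy: H(X) = 0.8800 dits
Redundancy: R = 0.9031 - 0.8800 = 0.0231 dits

This redundancy represents potential for compression: the source could be compressed by 0.0231 dits per symbol.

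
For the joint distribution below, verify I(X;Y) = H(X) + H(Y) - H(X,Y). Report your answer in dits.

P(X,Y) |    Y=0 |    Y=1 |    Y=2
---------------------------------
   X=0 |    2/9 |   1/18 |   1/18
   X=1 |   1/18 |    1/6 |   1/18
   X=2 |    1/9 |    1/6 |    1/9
I(X;Y) = 0.0417 dits

Mutual information has multiple equivalent forms:
- I(X;Y) = H(X) - H(X|Y)
- I(X;Y) = H(Y) - H(Y|X)
- I(X;Y) = H(X) + H(Y) - H(X,Y)

Computing all quantities:
H(X) = 0.4731, H(Y) = 0.4642, H(X,Y) = 0.8955
H(X|Y) = 0.4314, H(Y|X) = 0.4225

Verification:
H(X) - H(X|Y) = 0.4731 - 0.4314 = 0.0417
H(Y) - H(Y|X) = 0.4642 - 0.4225 = 0.0417
H(X) + H(Y) - H(X,Y) = 0.4731 + 0.4642 - 0.8955 = 0.0417

All forms give I(X;Y) = 0.0417 dits. ✓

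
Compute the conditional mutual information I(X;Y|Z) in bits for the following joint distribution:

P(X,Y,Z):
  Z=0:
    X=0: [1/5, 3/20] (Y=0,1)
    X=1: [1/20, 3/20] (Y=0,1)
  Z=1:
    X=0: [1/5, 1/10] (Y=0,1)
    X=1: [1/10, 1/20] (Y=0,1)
0.0396 bits

Conditional mutual information: I(X;Y|Z) = H(X|Z) + H(Y|Z) - H(X,Y|Z)

H(Z) = 0.9928
H(X,Z) = 1.9261 → H(X|Z) = 0.9333
H(Y,Z) = 1.9527 → H(Y|Z) = 0.9599
H(X,Y,Z) = 2.8464 → H(X,Y|Z) = 1.8537

I(X;Y|Z) = 0.9333 + 0.9599 - 1.8537 = 0.0396 bits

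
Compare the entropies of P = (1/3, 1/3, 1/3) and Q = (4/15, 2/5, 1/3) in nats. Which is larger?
P

Computing entropies in nats:
H(P) = 1.0986
H(Q) = 1.0852

Distribution P has higher entropy.

Intuition: The distribution closer to uniform (more spread out) has higher entropy.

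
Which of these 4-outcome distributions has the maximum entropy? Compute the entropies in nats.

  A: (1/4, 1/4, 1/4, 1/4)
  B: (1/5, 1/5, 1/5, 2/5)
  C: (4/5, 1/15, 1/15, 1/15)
A

For a discrete distribution over n outcomes, entropy is maximized by the uniform distribution.

Computing entropies:
H(A) = 1.3863 nats
H(B) = 1.3322 nats
H(C) = 0.7201 nats

The uniform distribution (where all probabilities equal 1/4) achieves the maximum entropy of log_e(4) = 1.3863 nats.

Distribution A has the highest entropy.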